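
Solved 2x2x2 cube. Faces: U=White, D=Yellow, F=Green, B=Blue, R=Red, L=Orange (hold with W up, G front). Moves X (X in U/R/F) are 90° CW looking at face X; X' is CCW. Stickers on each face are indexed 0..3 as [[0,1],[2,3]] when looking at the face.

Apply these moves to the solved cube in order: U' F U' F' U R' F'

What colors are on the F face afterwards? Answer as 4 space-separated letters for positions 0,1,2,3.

Answer: W B G B

Derivation:
After move 1 (U'): U=WWWW F=OOGG R=GGRR B=RRBB L=BBOO
After move 2 (F): F=GOGO U=WWOB R=WGWR D=RGYY L=BYOY
After move 3 (U'): U=WBWO F=BYGO R=GOWR B=WGBB L=RROY
After move 4 (F'): F=YOBG U=WBGW R=GORR D=RYYY L=ROOW
After move 5 (U): U=GWWB F=GOBG R=WGRR B=ROBB L=YOOW
After move 6 (R'): R=GRWR U=GBWR F=GWBB D=ROYG B=YOYB
After move 7 (F'): F=WBGB U=GBGW R=ORRR D=OWYG L=YROW
Query: F face = WBGB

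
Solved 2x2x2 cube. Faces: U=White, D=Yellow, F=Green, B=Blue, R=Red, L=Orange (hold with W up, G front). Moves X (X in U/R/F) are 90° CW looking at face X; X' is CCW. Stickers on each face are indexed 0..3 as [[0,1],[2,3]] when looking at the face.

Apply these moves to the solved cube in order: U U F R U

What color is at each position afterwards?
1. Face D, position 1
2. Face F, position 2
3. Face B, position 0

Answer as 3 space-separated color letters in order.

Answer: B G R

Derivation:
After move 1 (U): U=WWWW F=RRGG R=BBRR B=OOBB L=GGOO
After move 2 (U): U=WWWW F=BBGG R=OORR B=GGBB L=RROO
After move 3 (F): F=GBGB U=WWOR R=WOWR D=ROYY L=RYOY
After move 4 (R): R=WWRO U=WBOB F=GOGY D=RBYG B=RGWB
After move 5 (U): U=OWBB F=WWGY R=RGRO B=RYWB L=GOOY
Query 1: D[1] = B
Query 2: F[2] = G
Query 3: B[0] = R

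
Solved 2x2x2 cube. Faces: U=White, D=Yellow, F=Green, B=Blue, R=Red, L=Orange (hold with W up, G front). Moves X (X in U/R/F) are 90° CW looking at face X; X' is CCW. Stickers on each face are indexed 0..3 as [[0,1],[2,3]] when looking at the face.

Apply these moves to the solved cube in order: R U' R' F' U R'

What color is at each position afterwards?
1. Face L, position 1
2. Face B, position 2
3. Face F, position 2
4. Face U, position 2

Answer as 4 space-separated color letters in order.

Answer: W O O G

Derivation:
After move 1 (R): R=RRRR U=WGWG F=GYGY D=YBYB B=WBWB
After move 2 (U'): U=GGWW F=OOGY R=GYRR B=RRWB L=WBOO
After move 3 (R'): R=YRGR U=GWWR F=OGGW D=YOYY B=BRBB
After move 4 (F'): F=GWOG U=GWYG R=ORYR D=BOYY L=WROW
After move 5 (U): U=YGGW F=OROG R=BRYR B=WRBB L=GWOW
After move 6 (R'): R=RRBY U=YBGW F=OGOW D=BRYG B=YROB
Query 1: L[1] = W
Query 2: B[2] = O
Query 3: F[2] = O
Query 4: U[2] = G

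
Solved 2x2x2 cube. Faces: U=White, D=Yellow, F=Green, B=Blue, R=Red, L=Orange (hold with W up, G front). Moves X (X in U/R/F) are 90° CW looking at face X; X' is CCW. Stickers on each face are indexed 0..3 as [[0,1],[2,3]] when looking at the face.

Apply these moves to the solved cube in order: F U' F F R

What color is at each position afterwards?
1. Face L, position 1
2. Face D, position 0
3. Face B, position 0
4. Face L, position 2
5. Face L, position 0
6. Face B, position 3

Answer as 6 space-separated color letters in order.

Answer: W O R O B B

Derivation:
After move 1 (F): F=GGGG U=WWOO R=WRWR D=RRYY L=OYOY
After move 2 (U'): U=WOWO F=OYGG R=GGWR B=WRBB L=BBOY
After move 3 (F): F=GOGY U=WOYB R=WGOR D=WGYY L=BROR
After move 4 (F): F=GGYO U=WORR R=YGBR D=OWYY L=BWOG
After move 5 (R): R=BYRG U=WGRO F=GWYY D=OBYW B=RROB
Query 1: L[1] = W
Query 2: D[0] = O
Query 3: B[0] = R
Query 4: L[2] = O
Query 5: L[0] = B
Query 6: B[3] = B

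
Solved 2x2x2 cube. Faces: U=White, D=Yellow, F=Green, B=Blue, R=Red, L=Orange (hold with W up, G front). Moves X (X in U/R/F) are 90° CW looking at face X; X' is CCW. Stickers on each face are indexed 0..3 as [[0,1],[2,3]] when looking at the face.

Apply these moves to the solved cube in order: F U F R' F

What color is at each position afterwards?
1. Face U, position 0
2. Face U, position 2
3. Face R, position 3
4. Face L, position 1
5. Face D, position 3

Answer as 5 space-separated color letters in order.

Answer: O R W W R

Derivation:
After move 1 (F): F=GGGG U=WWOO R=WRWR D=RRYY L=OYOY
After move 2 (U): U=OWOW F=WRGG R=BBWR B=OYBB L=GGOY
After move 3 (F): F=GWGR U=OWYG R=OBWR D=WBYY L=GROR
After move 4 (R'): R=BROW U=OBYO F=GWGG D=WWYR B=YYBB
After move 5 (F): F=GGGW U=OBRR R=YROW D=OBYR L=GWOW
Query 1: U[0] = O
Query 2: U[2] = R
Query 3: R[3] = W
Query 4: L[1] = W
Query 5: D[3] = R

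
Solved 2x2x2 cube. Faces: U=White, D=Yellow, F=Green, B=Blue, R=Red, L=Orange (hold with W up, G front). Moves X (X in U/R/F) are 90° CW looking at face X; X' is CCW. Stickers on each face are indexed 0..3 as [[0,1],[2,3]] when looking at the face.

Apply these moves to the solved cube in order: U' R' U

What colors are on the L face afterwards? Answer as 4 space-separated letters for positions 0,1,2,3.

Answer: O W O O

Derivation:
After move 1 (U'): U=WWWW F=OOGG R=GGRR B=RRBB L=BBOO
After move 2 (R'): R=GRGR U=WBWR F=OWGW D=YOYG B=YRYB
After move 3 (U): U=WWRB F=GRGW R=YRGR B=BBYB L=OWOO
Query: L face = OWOO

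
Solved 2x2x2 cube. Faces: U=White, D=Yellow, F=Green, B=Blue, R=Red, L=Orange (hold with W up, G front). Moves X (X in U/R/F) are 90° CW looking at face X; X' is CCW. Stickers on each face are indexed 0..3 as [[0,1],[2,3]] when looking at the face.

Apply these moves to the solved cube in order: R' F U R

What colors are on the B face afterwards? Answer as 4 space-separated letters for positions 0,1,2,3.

After move 1 (R'): R=RRRR U=WBWB F=GWGW D=YGYG B=YBYB
After move 2 (F): F=GGWW U=WBOO R=WRBR D=RRYG L=OYOG
After move 3 (U): U=OWOB F=WRWW R=YBBR B=OYYB L=GGOG
After move 4 (R): R=BYRB U=OROW F=WRWG D=RYYO B=BYWB
Query: B face = BYWB

Answer: B Y W B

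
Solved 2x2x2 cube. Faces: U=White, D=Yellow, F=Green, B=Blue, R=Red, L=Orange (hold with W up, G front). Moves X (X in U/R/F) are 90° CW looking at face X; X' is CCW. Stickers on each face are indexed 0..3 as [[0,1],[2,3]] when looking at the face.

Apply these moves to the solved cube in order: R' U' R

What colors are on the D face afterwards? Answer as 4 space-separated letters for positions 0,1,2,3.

Answer: Y Y Y R

Derivation:
After move 1 (R'): R=RRRR U=WBWB F=GWGW D=YGYG B=YBYB
After move 2 (U'): U=BBWW F=OOGW R=GWRR B=RRYB L=YBOO
After move 3 (R): R=RGRW U=BOWW F=OGGG D=YYYR B=WRBB
Query: D face = YYYR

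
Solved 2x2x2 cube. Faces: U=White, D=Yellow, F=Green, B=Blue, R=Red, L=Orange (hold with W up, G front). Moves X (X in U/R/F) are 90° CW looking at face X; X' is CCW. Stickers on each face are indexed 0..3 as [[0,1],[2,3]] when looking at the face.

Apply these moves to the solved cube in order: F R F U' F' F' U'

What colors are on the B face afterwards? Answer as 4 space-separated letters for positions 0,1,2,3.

After move 1 (F): F=GGGG U=WWOO R=WRWR D=RRYY L=OYOY
After move 2 (R): R=WWRR U=WGOG F=GRGY D=RBYB B=OBWB
After move 3 (F): F=GGYR U=WGYY R=OWGR D=RWYB L=OROB
After move 4 (U'): U=GYWY F=ORYR R=GGGR B=OWWB L=OBOB
After move 5 (F'): F=RROY U=GYGG R=WGRR D=BBYB L=OYOW
After move 6 (F'): F=RYRO U=GYWR R=BGBR D=YWYB L=OGOG
After move 7 (U'): U=YRGW F=OGRO R=RYBR B=BGWB L=OWOG
Query: B face = BGWB

Answer: B G W B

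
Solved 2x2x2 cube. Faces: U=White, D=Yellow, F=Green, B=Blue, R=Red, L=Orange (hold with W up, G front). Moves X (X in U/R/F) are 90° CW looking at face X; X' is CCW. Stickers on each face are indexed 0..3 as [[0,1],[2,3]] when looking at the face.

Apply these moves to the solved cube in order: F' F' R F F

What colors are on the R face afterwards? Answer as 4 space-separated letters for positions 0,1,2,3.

After move 1 (F'): F=GGGG U=WWRR R=YRYR D=OOYY L=OWOW
After move 2 (F'): F=GGGG U=WWYY R=OROR D=WWYY L=OROR
After move 3 (R): R=OORR U=WGYG F=GWGY D=WBYB B=YBWB
After move 4 (F): F=GGYW U=WGRR R=YOGR D=ROYB L=OWOB
After move 5 (F): F=YGWG U=WGBW R=RORR D=GYYB L=OROO
Query: R face = RORR

Answer: R O R R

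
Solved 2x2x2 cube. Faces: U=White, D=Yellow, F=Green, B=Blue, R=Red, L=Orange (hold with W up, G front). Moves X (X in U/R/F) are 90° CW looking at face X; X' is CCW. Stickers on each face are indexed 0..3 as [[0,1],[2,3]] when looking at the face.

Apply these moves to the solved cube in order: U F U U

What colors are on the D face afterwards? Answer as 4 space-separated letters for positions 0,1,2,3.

Answer: R B Y Y

Derivation:
After move 1 (U): U=WWWW F=RRGG R=BBRR B=OOBB L=GGOO
After move 2 (F): F=GRGR U=WWOG R=WBWR D=RBYY L=GYOY
After move 3 (U): U=OWGW F=WBGR R=OOWR B=GYBB L=GROY
After move 4 (U): U=GOWW F=OOGR R=GYWR B=GRBB L=WBOY
Query: D face = RBYY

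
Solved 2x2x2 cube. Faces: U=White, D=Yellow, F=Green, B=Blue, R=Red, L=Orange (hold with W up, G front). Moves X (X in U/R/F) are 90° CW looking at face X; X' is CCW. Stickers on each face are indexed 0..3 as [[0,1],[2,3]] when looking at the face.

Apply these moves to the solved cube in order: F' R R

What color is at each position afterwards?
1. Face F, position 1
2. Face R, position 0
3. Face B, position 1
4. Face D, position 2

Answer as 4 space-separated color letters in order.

After move 1 (F'): F=GGGG U=WWRR R=YRYR D=OOYY L=OWOW
After move 2 (R): R=YYRR U=WGRG F=GOGY D=OBYB B=RBWB
After move 3 (R): R=RYRY U=WORY F=GBGB D=OWYR B=GBGB
Query 1: F[1] = B
Query 2: R[0] = R
Query 3: B[1] = B
Query 4: D[2] = Y

Answer: B R B Y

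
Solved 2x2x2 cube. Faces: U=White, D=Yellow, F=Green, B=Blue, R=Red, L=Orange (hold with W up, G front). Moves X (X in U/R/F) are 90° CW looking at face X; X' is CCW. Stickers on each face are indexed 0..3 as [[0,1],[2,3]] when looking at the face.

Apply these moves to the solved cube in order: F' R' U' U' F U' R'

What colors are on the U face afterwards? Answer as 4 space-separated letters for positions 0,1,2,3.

Answer: R O B B

Derivation:
After move 1 (F'): F=GGGG U=WWRR R=YRYR D=OOYY L=OWOW
After move 2 (R'): R=RRYY U=WBRB F=GWGR D=OGYG B=YBOB
After move 3 (U'): U=BBWR F=OWGR R=GWYY B=RROB L=YBOW
After move 4 (U'): U=BRBW F=YBGR R=OWYY B=GWOB L=RROW
After move 5 (F): F=GYRB U=BRWR R=BWWY D=YOYG L=ROOG
After move 6 (U'): U=RRBW F=RORB R=GYWY B=BWOB L=GWOG
After move 7 (R'): R=YYGW U=ROBB F=RRRW D=YOYB B=GWOB
Query: U face = ROBB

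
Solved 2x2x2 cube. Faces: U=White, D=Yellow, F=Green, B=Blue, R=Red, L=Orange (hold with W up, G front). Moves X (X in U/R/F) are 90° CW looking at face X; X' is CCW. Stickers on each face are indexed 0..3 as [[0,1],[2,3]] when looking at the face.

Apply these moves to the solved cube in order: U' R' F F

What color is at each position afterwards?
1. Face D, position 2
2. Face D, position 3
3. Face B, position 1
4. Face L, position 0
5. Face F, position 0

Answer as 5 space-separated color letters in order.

Answer: Y G R B W

Derivation:
After move 1 (U'): U=WWWW F=OOGG R=GGRR B=RRBB L=BBOO
After move 2 (R'): R=GRGR U=WBWR F=OWGW D=YOYG B=YRYB
After move 3 (F): F=GOWW U=WBOB R=WRRR D=GGYG L=BYOO
After move 4 (F): F=WGWO U=WBOY R=ORBR D=RWYG L=BGOG
Query 1: D[2] = Y
Query 2: D[3] = G
Query 3: B[1] = R
Query 4: L[0] = B
Query 5: F[0] = W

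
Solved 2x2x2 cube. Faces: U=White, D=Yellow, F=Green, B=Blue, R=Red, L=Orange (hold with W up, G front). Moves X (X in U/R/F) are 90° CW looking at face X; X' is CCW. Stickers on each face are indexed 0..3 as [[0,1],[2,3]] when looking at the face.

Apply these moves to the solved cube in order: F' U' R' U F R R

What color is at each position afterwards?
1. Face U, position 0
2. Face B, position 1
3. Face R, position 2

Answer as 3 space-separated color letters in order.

After move 1 (F'): F=GGGG U=WWRR R=YRYR D=OOYY L=OWOW
After move 2 (U'): U=WRWR F=OWGG R=GGYR B=YRBB L=BBOW
After move 3 (R'): R=GRGY U=WBWY F=ORGR D=OWYG B=YROB
After move 4 (U): U=WWYB F=GRGR R=YRGY B=BBOB L=OROW
After move 5 (F): F=GGRR U=WWWR R=YRBY D=GYYG L=OOOW
After move 6 (R): R=BYYR U=WGWR F=GYRG D=GOYB B=RBWB
After move 7 (R): R=YBRY U=WYWG F=GORB D=GWYR B=RBGB
Query 1: U[0] = W
Query 2: B[1] = B
Query 3: R[2] = R

Answer: W B R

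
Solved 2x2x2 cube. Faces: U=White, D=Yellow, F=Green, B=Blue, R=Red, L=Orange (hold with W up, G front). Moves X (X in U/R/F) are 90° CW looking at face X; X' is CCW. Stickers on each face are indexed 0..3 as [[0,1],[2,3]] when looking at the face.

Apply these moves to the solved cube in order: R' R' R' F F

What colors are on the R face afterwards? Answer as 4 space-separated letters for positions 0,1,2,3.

After move 1 (R'): R=RRRR U=WBWB F=GWGW D=YGYG B=YBYB
After move 2 (R'): R=RRRR U=WYWY F=GBGB D=YWYW B=GBGB
After move 3 (R'): R=RRRR U=WGWG F=GYGY D=YBYB B=WBWB
After move 4 (F): F=GGYY U=WGOO R=WRGR D=RRYB L=OYOB
After move 5 (F): F=YGYG U=WGBY R=OROR D=GWYB L=OROR
Query: R face = OROR

Answer: O R O R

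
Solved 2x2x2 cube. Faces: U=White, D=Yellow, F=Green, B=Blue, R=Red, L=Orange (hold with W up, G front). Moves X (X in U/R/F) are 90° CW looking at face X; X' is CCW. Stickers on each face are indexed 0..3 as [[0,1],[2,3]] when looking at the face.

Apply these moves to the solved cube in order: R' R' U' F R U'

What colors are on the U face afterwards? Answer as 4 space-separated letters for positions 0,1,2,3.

Answer: O O Y O

Derivation:
After move 1 (R'): R=RRRR U=WBWB F=GWGW D=YGYG B=YBYB
After move 2 (R'): R=RRRR U=WYWY F=GBGB D=YWYW B=GBGB
After move 3 (U'): U=YYWW F=OOGB R=GBRR B=RRGB L=GBOO
After move 4 (F): F=GOBO U=YYOB R=WBWR D=RGYW L=GYOW
After move 5 (R): R=WWRB U=YOOO F=GGBW D=RGYR B=BRYB
After move 6 (U'): U=OOYO F=GYBW R=GGRB B=WWYB L=BROW
Query: U face = OOYO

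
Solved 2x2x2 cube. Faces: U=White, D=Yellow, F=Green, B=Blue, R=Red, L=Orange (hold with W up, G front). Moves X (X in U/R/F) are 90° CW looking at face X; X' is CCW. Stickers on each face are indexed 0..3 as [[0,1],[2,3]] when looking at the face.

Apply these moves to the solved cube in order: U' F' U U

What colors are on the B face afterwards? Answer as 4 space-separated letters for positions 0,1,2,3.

Answer: O G B B

Derivation:
After move 1 (U'): U=WWWW F=OOGG R=GGRR B=RRBB L=BBOO
After move 2 (F'): F=OGOG U=WWGR R=YGYR D=BOYY L=BWOW
After move 3 (U): U=GWRW F=YGOG R=RRYR B=BWBB L=OGOW
After move 4 (U): U=RGWW F=RROG R=BWYR B=OGBB L=YGOW
Query: B face = OGBB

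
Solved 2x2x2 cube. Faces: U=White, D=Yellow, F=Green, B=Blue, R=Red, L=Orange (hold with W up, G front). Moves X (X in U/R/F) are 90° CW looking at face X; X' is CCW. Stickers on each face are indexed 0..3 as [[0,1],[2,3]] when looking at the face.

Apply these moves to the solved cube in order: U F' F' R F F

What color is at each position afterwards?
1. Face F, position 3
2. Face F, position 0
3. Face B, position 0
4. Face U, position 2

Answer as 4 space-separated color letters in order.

After move 1 (U): U=WWWW F=RRGG R=BBRR B=OOBB L=GGOO
After move 2 (F'): F=RGRG U=WWBR R=YBYR D=GOYY L=GWOW
After move 3 (F'): F=GGRR U=WWYY R=OBGR D=WWYY L=GROB
After move 4 (R): R=GORB U=WGYR F=GWRY D=WBYO B=YOWB
After move 5 (F): F=RGYW U=WGBR R=YORB D=RGYO L=GWOB
After move 6 (F): F=YRWG U=WGBW R=BORB D=RYYO L=GROG
Query 1: F[3] = G
Query 2: F[0] = Y
Query 3: B[0] = Y
Query 4: U[2] = B

Answer: G Y Y B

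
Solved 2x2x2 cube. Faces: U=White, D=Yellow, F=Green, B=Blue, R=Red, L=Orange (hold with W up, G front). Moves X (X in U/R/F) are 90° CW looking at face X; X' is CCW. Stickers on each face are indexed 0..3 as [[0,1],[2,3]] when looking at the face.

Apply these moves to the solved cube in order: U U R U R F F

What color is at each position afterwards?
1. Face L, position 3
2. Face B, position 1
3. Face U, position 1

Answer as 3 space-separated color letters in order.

Answer: R R O

Derivation:
After move 1 (U): U=WWWW F=RRGG R=BBRR B=OOBB L=GGOO
After move 2 (U): U=WWWW F=BBGG R=OORR B=GGBB L=RROO
After move 3 (R): R=RORO U=WBWG F=BYGY D=YBYG B=WGWB
After move 4 (U): U=WWGB F=ROGY R=WGRO B=RRWB L=BYOO
After move 5 (R): R=RWOG U=WOGY F=RBGG D=YWYR B=BRWB
After move 6 (F): F=GRGB U=WOOY R=GWYG D=ORYR L=BYOW
After move 7 (F): F=GGBR U=WOWY R=OWYG D=YGYR L=BOOR
Query 1: L[3] = R
Query 2: B[1] = R
Query 3: U[1] = O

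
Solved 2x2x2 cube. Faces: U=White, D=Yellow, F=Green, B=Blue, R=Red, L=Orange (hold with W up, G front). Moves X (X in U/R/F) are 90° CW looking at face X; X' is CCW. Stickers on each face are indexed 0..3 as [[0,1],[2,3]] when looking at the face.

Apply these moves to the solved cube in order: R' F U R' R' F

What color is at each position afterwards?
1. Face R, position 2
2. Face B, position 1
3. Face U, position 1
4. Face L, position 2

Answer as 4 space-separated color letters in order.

Answer: G Y R O

Derivation:
After move 1 (R'): R=RRRR U=WBWB F=GWGW D=YGYG B=YBYB
After move 2 (F): F=GGWW U=WBOO R=WRBR D=RRYG L=OYOG
After move 3 (U): U=OWOB F=WRWW R=YBBR B=OYYB L=GGOG
After move 4 (R'): R=BRYB U=OYOO F=WWWB D=RRYW B=GYRB
After move 5 (R'): R=RBBY U=OROG F=WYWO D=RWYB B=WYRB
After move 6 (F): F=WWOY U=ORGG R=OBGY D=BRYB L=GROW
Query 1: R[2] = G
Query 2: B[1] = Y
Query 3: U[1] = R
Query 4: L[2] = O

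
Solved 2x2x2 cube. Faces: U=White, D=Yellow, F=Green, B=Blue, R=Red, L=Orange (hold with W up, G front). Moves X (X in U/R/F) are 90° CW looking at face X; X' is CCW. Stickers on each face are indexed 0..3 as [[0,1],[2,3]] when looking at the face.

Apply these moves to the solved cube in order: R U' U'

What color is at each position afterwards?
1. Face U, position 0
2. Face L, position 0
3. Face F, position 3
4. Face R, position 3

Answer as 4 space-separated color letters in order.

After move 1 (R): R=RRRR U=WGWG F=GYGY D=YBYB B=WBWB
After move 2 (U'): U=GGWW F=OOGY R=GYRR B=RRWB L=WBOO
After move 3 (U'): U=GWGW F=WBGY R=OORR B=GYWB L=RROO
Query 1: U[0] = G
Query 2: L[0] = R
Query 3: F[3] = Y
Query 4: R[3] = R

Answer: G R Y R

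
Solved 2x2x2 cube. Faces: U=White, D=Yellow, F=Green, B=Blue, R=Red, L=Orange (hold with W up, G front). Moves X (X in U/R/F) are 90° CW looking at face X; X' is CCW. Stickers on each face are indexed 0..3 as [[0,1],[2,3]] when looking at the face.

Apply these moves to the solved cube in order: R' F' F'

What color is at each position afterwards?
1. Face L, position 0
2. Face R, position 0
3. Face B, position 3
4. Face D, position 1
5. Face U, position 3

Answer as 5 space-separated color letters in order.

After move 1 (R'): R=RRRR U=WBWB F=GWGW D=YGYG B=YBYB
After move 2 (F'): F=WWGG U=WBRR R=GRYR D=OOYG L=OBOW
After move 3 (F'): F=WGWG U=WBGY R=OROR D=BWYG L=OROR
Query 1: L[0] = O
Query 2: R[0] = O
Query 3: B[3] = B
Query 4: D[1] = W
Query 5: U[3] = Y

Answer: O O B W Y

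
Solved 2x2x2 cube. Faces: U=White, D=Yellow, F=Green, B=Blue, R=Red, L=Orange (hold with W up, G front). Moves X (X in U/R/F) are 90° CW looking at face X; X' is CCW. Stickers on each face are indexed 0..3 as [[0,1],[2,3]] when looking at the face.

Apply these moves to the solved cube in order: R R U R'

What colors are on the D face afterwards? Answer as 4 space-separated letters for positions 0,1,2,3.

After move 1 (R): R=RRRR U=WGWG F=GYGY D=YBYB B=WBWB
After move 2 (R): R=RRRR U=WYWY F=GBGB D=YWYW B=GBGB
After move 3 (U): U=WWYY F=RRGB R=GBRR B=OOGB L=GBOO
After move 4 (R'): R=BRGR U=WGYO F=RWGY D=YRYB B=WOWB
Query: D face = YRYB

Answer: Y R Y B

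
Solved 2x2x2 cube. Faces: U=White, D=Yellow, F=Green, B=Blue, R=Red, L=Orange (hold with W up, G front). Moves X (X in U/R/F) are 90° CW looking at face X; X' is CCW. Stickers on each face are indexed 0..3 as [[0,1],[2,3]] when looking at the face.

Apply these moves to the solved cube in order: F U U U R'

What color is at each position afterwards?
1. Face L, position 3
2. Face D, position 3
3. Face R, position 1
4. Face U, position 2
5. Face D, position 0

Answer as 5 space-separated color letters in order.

After move 1 (F): F=GGGG U=WWOO R=WRWR D=RRYY L=OYOY
After move 2 (U): U=OWOW F=WRGG R=BBWR B=OYBB L=GGOY
After move 3 (U): U=OOWW F=BBGG R=OYWR B=GGBB L=WROY
After move 4 (U): U=WOWO F=OYGG R=GGWR B=WRBB L=BBOY
After move 5 (R'): R=GRGW U=WBWW F=OOGO D=RYYG B=YRRB
Query 1: L[3] = Y
Query 2: D[3] = G
Query 3: R[1] = R
Query 4: U[2] = W
Query 5: D[0] = R

Answer: Y G R W R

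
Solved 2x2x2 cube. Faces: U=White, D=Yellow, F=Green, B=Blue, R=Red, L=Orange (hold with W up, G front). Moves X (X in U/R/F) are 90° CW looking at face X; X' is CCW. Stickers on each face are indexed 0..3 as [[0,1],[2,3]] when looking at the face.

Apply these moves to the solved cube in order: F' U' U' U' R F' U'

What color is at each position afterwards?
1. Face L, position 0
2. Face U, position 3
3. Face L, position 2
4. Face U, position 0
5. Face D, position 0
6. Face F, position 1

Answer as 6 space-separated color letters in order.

After move 1 (F'): F=GGGG U=WWRR R=YRYR D=OOYY L=OWOW
After move 2 (U'): U=WRWR F=OWGG R=GGYR B=YRBB L=BBOW
After move 3 (U'): U=RRWW F=BBGG R=OWYR B=GGBB L=YROW
After move 4 (U'): U=RWRW F=YRGG R=BBYR B=OWBB L=GGOW
After move 5 (R): R=YBRB U=RRRG F=YOGY D=OBYO B=WWWB
After move 6 (F'): F=OYYG U=RRYR R=BBOB D=GWYO L=GGOR
After move 7 (U'): U=RRRY F=GGYG R=OYOB B=BBWB L=WWOR
Query 1: L[0] = W
Query 2: U[3] = Y
Query 3: L[2] = O
Query 4: U[0] = R
Query 5: D[0] = G
Query 6: F[1] = G

Answer: W Y O R G G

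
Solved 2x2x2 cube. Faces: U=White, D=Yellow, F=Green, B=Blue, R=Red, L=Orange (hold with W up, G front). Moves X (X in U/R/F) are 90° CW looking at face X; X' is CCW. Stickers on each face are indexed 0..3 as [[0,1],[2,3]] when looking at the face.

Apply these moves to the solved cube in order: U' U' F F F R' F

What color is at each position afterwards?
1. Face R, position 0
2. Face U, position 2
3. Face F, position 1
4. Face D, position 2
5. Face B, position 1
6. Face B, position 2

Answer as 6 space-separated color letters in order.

Answer: O W B Y G O

Derivation:
After move 1 (U'): U=WWWW F=OOGG R=GGRR B=RRBB L=BBOO
After move 2 (U'): U=WWWW F=BBGG R=OORR B=GGBB L=RROO
After move 3 (F): F=GBGB U=WWOR R=WOWR D=ROYY L=RYOY
After move 4 (F): F=GGBB U=WWYY R=OORR D=WWYY L=RROO
After move 5 (F): F=BGBG U=WWOR R=YOYR D=ROYY L=RWOW
After move 6 (R'): R=ORYY U=WBOG F=BWBR D=RGYG B=YGOB
After move 7 (F): F=BBRW U=WBWW R=ORGY D=YOYG L=RROG
Query 1: R[0] = O
Query 2: U[2] = W
Query 3: F[1] = B
Query 4: D[2] = Y
Query 5: B[1] = G
Query 6: B[2] = O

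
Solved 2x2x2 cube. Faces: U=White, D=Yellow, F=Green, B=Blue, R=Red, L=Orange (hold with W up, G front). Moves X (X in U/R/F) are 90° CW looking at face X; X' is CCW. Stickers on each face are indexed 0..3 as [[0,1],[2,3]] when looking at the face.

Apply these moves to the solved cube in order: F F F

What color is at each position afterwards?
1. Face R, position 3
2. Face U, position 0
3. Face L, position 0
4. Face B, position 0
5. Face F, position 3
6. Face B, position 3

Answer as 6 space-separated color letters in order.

Answer: R W O B G B

Derivation:
After move 1 (F): F=GGGG U=WWOO R=WRWR D=RRYY L=OYOY
After move 2 (F): F=GGGG U=WWYY R=OROR D=WWYY L=OROR
After move 3 (F): F=GGGG U=WWRR R=YRYR D=OOYY L=OWOW
Query 1: R[3] = R
Query 2: U[0] = W
Query 3: L[0] = O
Query 4: B[0] = B
Query 5: F[3] = G
Query 6: B[3] = B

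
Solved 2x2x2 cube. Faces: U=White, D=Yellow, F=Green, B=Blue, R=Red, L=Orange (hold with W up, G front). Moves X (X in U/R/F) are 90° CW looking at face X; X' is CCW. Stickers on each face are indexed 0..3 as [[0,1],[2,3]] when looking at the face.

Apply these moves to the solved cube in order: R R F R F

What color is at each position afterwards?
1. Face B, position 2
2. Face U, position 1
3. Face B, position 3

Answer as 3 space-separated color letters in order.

Answer: Y G B

Derivation:
After move 1 (R): R=RRRR U=WGWG F=GYGY D=YBYB B=WBWB
After move 2 (R): R=RRRR U=WYWY F=GBGB D=YWYW B=GBGB
After move 3 (F): F=GGBB U=WYOO R=WRYR D=RRYW L=OYOW
After move 4 (R): R=YWRR U=WGOB F=GRBW D=RGYG B=OBYB
After move 5 (F): F=BGWR U=WGWY R=OWBR D=RYYG L=OROG
Query 1: B[2] = Y
Query 2: U[1] = G
Query 3: B[3] = B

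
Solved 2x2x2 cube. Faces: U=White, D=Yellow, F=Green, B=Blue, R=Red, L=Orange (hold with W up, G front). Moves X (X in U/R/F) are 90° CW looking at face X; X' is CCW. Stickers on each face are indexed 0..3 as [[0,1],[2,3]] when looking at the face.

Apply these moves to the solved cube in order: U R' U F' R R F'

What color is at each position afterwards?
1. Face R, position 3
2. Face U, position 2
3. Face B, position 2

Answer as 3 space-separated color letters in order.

After move 1 (U): U=WWWW F=RRGG R=BBRR B=OOBB L=GGOO
After move 2 (R'): R=BRBR U=WBWO F=RWGW D=YRYG B=YOYB
After move 3 (U): U=WWOB F=BRGW R=YOBR B=GGYB L=RWOO
After move 4 (F'): F=RWBG U=WWYB R=ROYR D=WOYG L=RBOO
After move 5 (R): R=YRRO U=WWYG F=ROBG D=WYYG B=BGWB
After move 6 (R): R=RYOR U=WOYG F=RYBG D=WWYB B=GGWB
After move 7 (F'): F=YGRB U=WORO R=WYWR D=BOYB L=RGOY
Query 1: R[3] = R
Query 2: U[2] = R
Query 3: B[2] = W

Answer: R R W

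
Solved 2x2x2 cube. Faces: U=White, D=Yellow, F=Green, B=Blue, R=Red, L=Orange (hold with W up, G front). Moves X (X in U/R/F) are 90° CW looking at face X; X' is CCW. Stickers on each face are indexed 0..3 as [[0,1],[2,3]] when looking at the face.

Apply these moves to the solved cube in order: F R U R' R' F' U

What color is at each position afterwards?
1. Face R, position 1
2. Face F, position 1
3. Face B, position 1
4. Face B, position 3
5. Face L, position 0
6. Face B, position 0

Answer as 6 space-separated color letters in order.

After move 1 (F): F=GGGG U=WWOO R=WRWR D=RRYY L=OYOY
After move 2 (R): R=WWRR U=WGOG F=GRGY D=RBYB B=OBWB
After move 3 (U): U=OWGG F=WWGY R=OBRR B=OYWB L=GROY
After move 4 (R'): R=BROR U=OWGO F=WWGG D=RWYY B=BYBB
After move 5 (R'): R=RRBO U=OBGB F=WWGO D=RWYG B=YYWB
After move 6 (F'): F=WOWG U=OBRB R=WRRO D=RYYG L=GBOG
After move 7 (U): U=ROBB F=WRWG R=YYRO B=GBWB L=WOOG
Query 1: R[1] = Y
Query 2: F[1] = R
Query 3: B[1] = B
Query 4: B[3] = B
Query 5: L[0] = W
Query 6: B[0] = G

Answer: Y R B B W G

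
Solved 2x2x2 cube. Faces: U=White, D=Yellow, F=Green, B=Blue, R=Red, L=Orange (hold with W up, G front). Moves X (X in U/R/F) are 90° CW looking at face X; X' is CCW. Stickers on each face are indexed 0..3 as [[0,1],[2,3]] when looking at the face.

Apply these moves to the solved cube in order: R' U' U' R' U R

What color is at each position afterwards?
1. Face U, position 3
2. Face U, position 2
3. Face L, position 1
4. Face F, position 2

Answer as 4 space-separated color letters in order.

After move 1 (R'): R=RRRR U=WBWB F=GWGW D=YGYG B=YBYB
After move 2 (U'): U=BBWW F=OOGW R=GWRR B=RRYB L=YBOO
After move 3 (U'): U=BWBW F=YBGW R=OORR B=GWYB L=RROO
After move 4 (R'): R=OROR U=BYBG F=YWGW D=YBYW B=GWGB
After move 5 (U): U=BBGY F=ORGW R=GWOR B=RRGB L=YWOO
After move 6 (R): R=OGRW U=BRGW F=OBGW D=YGYR B=YRBB
Query 1: U[3] = W
Query 2: U[2] = G
Query 3: L[1] = W
Query 4: F[2] = G

Answer: W G W G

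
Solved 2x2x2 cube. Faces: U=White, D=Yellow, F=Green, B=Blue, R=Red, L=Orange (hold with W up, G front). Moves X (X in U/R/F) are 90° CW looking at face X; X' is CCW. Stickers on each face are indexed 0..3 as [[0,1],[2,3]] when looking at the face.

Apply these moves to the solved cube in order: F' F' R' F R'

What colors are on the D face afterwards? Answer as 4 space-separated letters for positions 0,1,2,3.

Answer: O G Y W

Derivation:
After move 1 (F'): F=GGGG U=WWRR R=YRYR D=OOYY L=OWOW
After move 2 (F'): F=GGGG U=WWYY R=OROR D=WWYY L=OROR
After move 3 (R'): R=RROO U=WBYB F=GWGY D=WGYG B=YBWB
After move 4 (F): F=GGYW U=WBRR R=YRBO D=ORYG L=OWOG
After move 5 (R'): R=ROYB U=WWRY F=GBYR D=OGYW B=GBRB
Query: D face = OGYW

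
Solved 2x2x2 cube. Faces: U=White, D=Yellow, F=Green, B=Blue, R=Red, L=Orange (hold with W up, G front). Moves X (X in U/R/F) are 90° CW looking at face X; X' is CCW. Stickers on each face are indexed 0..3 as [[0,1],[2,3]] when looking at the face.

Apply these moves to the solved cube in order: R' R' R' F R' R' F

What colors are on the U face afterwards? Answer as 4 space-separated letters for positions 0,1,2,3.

After move 1 (R'): R=RRRR U=WBWB F=GWGW D=YGYG B=YBYB
After move 2 (R'): R=RRRR U=WYWY F=GBGB D=YWYW B=GBGB
After move 3 (R'): R=RRRR U=WGWG F=GYGY D=YBYB B=WBWB
After move 4 (F): F=GGYY U=WGOO R=WRGR D=RRYB L=OYOB
After move 5 (R'): R=RRWG U=WWOW F=GGYO D=RGYY B=BBRB
After move 6 (R'): R=RGRW U=WROB F=GWYW D=RGYO B=YBGB
After move 7 (F): F=YGWW U=WRBY R=OGBW D=RRYO L=OROG
Query: U face = WRBY

Answer: W R B Y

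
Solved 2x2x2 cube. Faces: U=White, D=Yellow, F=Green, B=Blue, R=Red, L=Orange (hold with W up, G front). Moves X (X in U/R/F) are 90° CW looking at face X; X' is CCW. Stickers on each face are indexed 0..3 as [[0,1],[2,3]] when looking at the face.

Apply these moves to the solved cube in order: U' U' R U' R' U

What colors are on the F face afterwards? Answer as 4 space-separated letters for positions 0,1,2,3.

Answer: Y O G W

Derivation:
After move 1 (U'): U=WWWW F=OOGG R=GGRR B=RRBB L=BBOO
After move 2 (U'): U=WWWW F=BBGG R=OORR B=GGBB L=RROO
After move 3 (R): R=RORO U=WBWG F=BYGY D=YBYG B=WGWB
After move 4 (U'): U=BGWW F=RRGY R=BYRO B=ROWB L=WGOO
After move 5 (R'): R=YOBR U=BWWR F=RGGW D=YRYY B=GOBB
After move 6 (U): U=WBRW F=YOGW R=GOBR B=WGBB L=RGOO
Query: F face = YOGW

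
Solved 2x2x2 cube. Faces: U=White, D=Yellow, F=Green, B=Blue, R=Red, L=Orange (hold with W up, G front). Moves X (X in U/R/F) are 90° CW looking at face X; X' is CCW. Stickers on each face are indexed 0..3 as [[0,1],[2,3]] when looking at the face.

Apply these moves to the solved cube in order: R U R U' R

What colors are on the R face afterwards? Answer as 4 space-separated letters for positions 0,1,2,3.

After move 1 (R): R=RRRR U=WGWG F=GYGY D=YBYB B=WBWB
After move 2 (U): U=WWGG F=RRGY R=WBRR B=OOWB L=GYOO
After move 3 (R): R=RWRB U=WRGY F=RBGB D=YWYO B=GOWB
After move 4 (U'): U=RYWG F=GYGB R=RBRB B=RWWB L=GOOO
After move 5 (R): R=RRBB U=RYWB F=GWGO D=YWYR B=GWYB
Query: R face = RRBB

Answer: R R B B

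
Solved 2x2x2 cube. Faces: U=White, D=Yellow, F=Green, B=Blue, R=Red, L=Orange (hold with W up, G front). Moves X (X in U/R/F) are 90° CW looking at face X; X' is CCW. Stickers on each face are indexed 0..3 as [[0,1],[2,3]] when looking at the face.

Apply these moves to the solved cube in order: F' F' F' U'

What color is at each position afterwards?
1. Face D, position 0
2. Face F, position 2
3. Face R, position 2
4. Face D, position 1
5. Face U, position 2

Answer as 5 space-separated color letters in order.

Answer: R G W R W

Derivation:
After move 1 (F'): F=GGGG U=WWRR R=YRYR D=OOYY L=OWOW
After move 2 (F'): F=GGGG U=WWYY R=OROR D=WWYY L=OROR
After move 3 (F'): F=GGGG U=WWOO R=WRWR D=RRYY L=OYOY
After move 4 (U'): U=WOWO F=OYGG R=GGWR B=WRBB L=BBOY
Query 1: D[0] = R
Query 2: F[2] = G
Query 3: R[2] = W
Query 4: D[1] = R
Query 5: U[2] = W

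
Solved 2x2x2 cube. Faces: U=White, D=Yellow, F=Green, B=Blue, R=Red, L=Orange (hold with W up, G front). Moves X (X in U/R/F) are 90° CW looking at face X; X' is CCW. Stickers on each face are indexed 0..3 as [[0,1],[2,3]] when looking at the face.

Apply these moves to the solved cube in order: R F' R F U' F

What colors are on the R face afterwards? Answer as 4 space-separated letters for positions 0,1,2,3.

After move 1 (R): R=RRRR U=WGWG F=GYGY D=YBYB B=WBWB
After move 2 (F'): F=YYGG U=WGRR R=BRYR D=OOYB L=OGOW
After move 3 (R): R=YBRR U=WYRG F=YOGB D=OWYW B=RBGB
After move 4 (F): F=GYBO U=WYWG R=RBGR D=RYYW L=OOOW
After move 5 (U'): U=YGWW F=OOBO R=GYGR B=RBGB L=RBOW
After move 6 (F): F=BOOO U=YGWB R=WYWR D=GGYW L=RROY
Query: R face = WYWR

Answer: W Y W R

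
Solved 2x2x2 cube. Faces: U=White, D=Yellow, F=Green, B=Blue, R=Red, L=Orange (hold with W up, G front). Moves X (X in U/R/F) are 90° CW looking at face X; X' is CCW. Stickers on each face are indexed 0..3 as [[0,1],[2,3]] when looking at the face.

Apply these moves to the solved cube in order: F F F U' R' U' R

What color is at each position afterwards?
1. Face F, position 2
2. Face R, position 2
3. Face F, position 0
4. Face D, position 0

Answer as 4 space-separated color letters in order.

Answer: G Y B O

Derivation:
After move 1 (F): F=GGGG U=WWOO R=WRWR D=RRYY L=OYOY
After move 2 (F): F=GGGG U=WWYY R=OROR D=WWYY L=OROR
After move 3 (F): F=GGGG U=WWRR R=YRYR D=OOYY L=OWOW
After move 4 (U'): U=WRWR F=OWGG R=GGYR B=YRBB L=BBOW
After move 5 (R'): R=GRGY U=WBWY F=ORGR D=OWYG B=YROB
After move 6 (U'): U=BYWW F=BBGR R=ORGY B=GROB L=YROW
After move 7 (R): R=GOYR U=BBWR F=BWGG D=OOYG B=WRYB
Query 1: F[2] = G
Query 2: R[2] = Y
Query 3: F[0] = B
Query 4: D[0] = O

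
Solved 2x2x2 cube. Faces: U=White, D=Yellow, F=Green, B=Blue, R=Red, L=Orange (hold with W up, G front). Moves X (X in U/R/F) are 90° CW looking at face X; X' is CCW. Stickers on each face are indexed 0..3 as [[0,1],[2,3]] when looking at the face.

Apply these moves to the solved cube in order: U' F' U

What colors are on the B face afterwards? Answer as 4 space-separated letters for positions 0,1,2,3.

Answer: B W B B

Derivation:
After move 1 (U'): U=WWWW F=OOGG R=GGRR B=RRBB L=BBOO
After move 2 (F'): F=OGOG U=WWGR R=YGYR D=BOYY L=BWOW
After move 3 (U): U=GWRW F=YGOG R=RRYR B=BWBB L=OGOW
Query: B face = BWBB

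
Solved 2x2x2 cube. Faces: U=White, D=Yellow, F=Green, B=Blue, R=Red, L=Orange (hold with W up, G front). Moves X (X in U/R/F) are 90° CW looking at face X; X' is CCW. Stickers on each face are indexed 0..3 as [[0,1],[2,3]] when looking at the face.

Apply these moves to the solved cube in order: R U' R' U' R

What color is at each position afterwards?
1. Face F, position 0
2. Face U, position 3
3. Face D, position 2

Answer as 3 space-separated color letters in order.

After move 1 (R): R=RRRR U=WGWG F=GYGY D=YBYB B=WBWB
After move 2 (U'): U=GGWW F=OOGY R=GYRR B=RRWB L=WBOO
After move 3 (R'): R=YRGR U=GWWR F=OGGW D=YOYY B=BRBB
After move 4 (U'): U=WRGW F=WBGW R=OGGR B=YRBB L=BROO
After move 5 (R): R=GORG U=WBGW F=WOGY D=YBYY B=WRRB
Query 1: F[0] = W
Query 2: U[3] = W
Query 3: D[2] = Y

Answer: W W Y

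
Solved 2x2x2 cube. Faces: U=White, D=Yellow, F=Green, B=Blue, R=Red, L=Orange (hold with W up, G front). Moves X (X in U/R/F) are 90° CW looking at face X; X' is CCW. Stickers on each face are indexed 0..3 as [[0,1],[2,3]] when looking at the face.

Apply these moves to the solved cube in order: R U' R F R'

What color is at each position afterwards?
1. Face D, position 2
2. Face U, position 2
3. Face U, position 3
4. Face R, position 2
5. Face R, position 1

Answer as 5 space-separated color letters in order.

Answer: Y O W W Y

Derivation:
After move 1 (R): R=RRRR U=WGWG F=GYGY D=YBYB B=WBWB
After move 2 (U'): U=GGWW F=OOGY R=GYRR B=RRWB L=WBOO
After move 3 (R): R=RGRY U=GOWY F=OBGB D=YWYR B=WRGB
After move 4 (F): F=GOBB U=GOOB R=WGYY D=RRYR L=WYOW
After move 5 (R'): R=GYWY U=GGOW F=GOBB D=ROYB B=RRRB
Query 1: D[2] = Y
Query 2: U[2] = O
Query 3: U[3] = W
Query 4: R[2] = W
Query 5: R[1] = Y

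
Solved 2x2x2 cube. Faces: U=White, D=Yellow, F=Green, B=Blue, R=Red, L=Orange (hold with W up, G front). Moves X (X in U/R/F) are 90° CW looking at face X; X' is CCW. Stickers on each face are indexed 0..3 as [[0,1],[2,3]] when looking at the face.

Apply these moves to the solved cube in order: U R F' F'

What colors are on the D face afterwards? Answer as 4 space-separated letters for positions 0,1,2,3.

After move 1 (U): U=WWWW F=RRGG R=BBRR B=OOBB L=GGOO
After move 2 (R): R=RBRB U=WRWG F=RYGY D=YBYO B=WOWB
After move 3 (F'): F=YYRG U=WRRR R=BBYB D=GOYO L=GGOW
After move 4 (F'): F=YGYR U=WRBY R=OBGB D=GWYO L=GROR
Query: D face = GWYO

Answer: G W Y O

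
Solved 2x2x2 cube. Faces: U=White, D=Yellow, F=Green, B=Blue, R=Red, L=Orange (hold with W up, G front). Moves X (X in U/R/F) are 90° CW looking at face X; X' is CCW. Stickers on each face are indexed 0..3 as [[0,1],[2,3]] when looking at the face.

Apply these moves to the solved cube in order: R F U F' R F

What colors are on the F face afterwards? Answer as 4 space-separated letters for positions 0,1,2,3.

After move 1 (R): R=RRRR U=WGWG F=GYGY D=YBYB B=WBWB
After move 2 (F): F=GGYY U=WGOO R=WRGR D=RRYB L=OYOB
After move 3 (U): U=OWOG F=WRYY R=WBGR B=OYWB L=GGOB
After move 4 (F'): F=RYWY U=OWWG R=RBRR D=GBYB L=GGOO
After move 5 (R): R=RRRB U=OYWY F=RBWB D=GWYO B=GYWB
After move 6 (F): F=WRBB U=OYOG R=WRYB D=RRYO L=GGOW
Query: F face = WRBB

Answer: W R B B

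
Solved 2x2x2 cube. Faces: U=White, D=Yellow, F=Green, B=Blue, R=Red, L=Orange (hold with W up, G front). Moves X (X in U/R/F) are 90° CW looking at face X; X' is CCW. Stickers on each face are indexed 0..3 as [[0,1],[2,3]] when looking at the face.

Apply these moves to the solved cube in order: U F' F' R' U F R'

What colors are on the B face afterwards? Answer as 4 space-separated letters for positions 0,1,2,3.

After move 1 (U): U=WWWW F=RRGG R=BBRR B=OOBB L=GGOO
After move 2 (F'): F=RGRG U=WWBR R=YBYR D=GOYY L=GWOW
After move 3 (F'): F=GGRR U=WWYY R=OBGR D=WWYY L=GROB
After move 4 (R'): R=BROG U=WBYO F=GWRY D=WGYR B=YOWB
After move 5 (U): U=YWOB F=BRRY R=YOOG B=GRWB L=GWOB
After move 6 (F): F=RBYR U=YWBW R=OOBG D=OYYR L=GWOG
After move 7 (R'): R=OGOB U=YWBG F=RWYW D=OBYR B=RRYB
Query: B face = RRYB

Answer: R R Y B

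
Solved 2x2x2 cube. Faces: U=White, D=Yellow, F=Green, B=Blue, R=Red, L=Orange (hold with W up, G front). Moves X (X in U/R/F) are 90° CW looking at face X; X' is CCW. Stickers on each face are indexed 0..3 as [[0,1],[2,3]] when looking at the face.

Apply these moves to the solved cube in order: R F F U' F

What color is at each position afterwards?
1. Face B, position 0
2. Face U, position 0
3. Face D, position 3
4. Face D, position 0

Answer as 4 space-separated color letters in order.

Answer: O G B O

Derivation:
After move 1 (R): R=RRRR U=WGWG F=GYGY D=YBYB B=WBWB
After move 2 (F): F=GGYY U=WGOO R=WRGR D=RRYB L=OYOB
After move 3 (F): F=YGYG U=WGBY R=OROR D=GWYB L=OROR
After move 4 (U'): U=GYWB F=ORYG R=YGOR B=ORWB L=WBOR
After move 5 (F): F=YOGR U=GYRB R=WGBR D=OYYB L=WGOW
Query 1: B[0] = O
Query 2: U[0] = G
Query 3: D[3] = B
Query 4: D[0] = O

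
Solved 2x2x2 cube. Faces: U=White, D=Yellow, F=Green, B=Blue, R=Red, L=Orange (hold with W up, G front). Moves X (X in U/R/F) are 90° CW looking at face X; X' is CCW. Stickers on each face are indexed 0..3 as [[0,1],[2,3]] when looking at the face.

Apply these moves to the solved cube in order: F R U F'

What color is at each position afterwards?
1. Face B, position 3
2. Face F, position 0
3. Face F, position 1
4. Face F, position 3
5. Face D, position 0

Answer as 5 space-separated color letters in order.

Answer: B W Y G R

Derivation:
After move 1 (F): F=GGGG U=WWOO R=WRWR D=RRYY L=OYOY
After move 2 (R): R=WWRR U=WGOG F=GRGY D=RBYB B=OBWB
After move 3 (U): U=OWGG F=WWGY R=OBRR B=OYWB L=GROY
After move 4 (F'): F=WYWG U=OWOR R=BBRR D=RYYB L=GGOG
Query 1: B[3] = B
Query 2: F[0] = W
Query 3: F[1] = Y
Query 4: F[3] = G
Query 5: D[0] = R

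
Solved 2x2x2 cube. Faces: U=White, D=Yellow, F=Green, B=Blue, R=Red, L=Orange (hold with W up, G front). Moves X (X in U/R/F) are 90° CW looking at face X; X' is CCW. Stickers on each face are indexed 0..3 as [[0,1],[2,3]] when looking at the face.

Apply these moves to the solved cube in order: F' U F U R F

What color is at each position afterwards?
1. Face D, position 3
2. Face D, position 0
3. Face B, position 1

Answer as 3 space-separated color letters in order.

After move 1 (F'): F=GGGG U=WWRR R=YRYR D=OOYY L=OWOW
After move 2 (U): U=RWRW F=YRGG R=BBYR B=OWBB L=GGOW
After move 3 (F): F=GYGR U=RWWG R=RBWR D=YBYY L=GOOO
After move 4 (U): U=WRGW F=RBGR R=OWWR B=GOBB L=GYOO
After move 5 (R): R=WORW U=WBGR F=RBGY D=YBYG B=WORB
After move 6 (F): F=GRYB U=WBOY R=GORW D=RWYG L=GYOB
Query 1: D[3] = G
Query 2: D[0] = R
Query 3: B[1] = O

Answer: G R O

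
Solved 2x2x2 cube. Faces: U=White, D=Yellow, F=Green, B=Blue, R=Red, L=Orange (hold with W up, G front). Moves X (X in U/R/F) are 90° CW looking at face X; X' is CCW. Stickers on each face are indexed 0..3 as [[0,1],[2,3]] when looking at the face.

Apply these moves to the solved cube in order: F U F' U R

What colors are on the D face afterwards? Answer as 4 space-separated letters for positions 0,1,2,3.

Answer: G B Y G

Derivation:
After move 1 (F): F=GGGG U=WWOO R=WRWR D=RRYY L=OYOY
After move 2 (U): U=OWOW F=WRGG R=BBWR B=OYBB L=GGOY
After move 3 (F'): F=RGWG U=OWBW R=RBRR D=GYYY L=GWOO
After move 4 (U): U=BOWW F=RBWG R=OYRR B=GWBB L=RGOO
After move 5 (R): R=RORY U=BBWG F=RYWY D=GBYG B=WWOB
Query: D face = GBYG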